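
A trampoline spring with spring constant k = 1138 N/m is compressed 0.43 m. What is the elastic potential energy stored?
PE = ½kx² = ½(1138)(0.43)² = 105.2 J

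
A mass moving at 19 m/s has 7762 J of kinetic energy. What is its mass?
m = 2·KE/v² = 2·7762/(19)² = 43.0 kg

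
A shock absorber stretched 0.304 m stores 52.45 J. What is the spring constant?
k = 2·PE/x² = 2·52.45/(0.304)² = 1135 N/m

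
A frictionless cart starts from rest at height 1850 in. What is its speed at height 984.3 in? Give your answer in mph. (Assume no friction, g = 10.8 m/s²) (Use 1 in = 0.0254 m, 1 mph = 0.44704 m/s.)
Convert to SI: h₁−h₂ = 21.9888 m
mgh₁ = mgh₂ + ½mv² ⇒ v = √(2g(h₁−h₂)) = √(2·10.8·21.9888) = 21.7935 m/s = 48.75 mph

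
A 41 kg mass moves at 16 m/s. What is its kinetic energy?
KE = ½mv² = ½(41)(16)² = 5248.0 J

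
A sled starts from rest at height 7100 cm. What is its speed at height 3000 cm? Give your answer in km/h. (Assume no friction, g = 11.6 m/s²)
Convert to SI: h₁−h₂ = 41.0 m
mgh₁ = mgh₂ + ½mv² ⇒ v = √(2g(h₁−h₂)) = √(2·11.6·41.0) = 30.8415 m/s = 111.0 km/h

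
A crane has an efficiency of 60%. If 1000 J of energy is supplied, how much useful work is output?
W_out = η·W_in = 0.6·1000 = 600.0 J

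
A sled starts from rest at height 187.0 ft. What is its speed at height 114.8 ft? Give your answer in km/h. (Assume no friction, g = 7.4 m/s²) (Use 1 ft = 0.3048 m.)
Convert to SI: h₁−h₂ = 22.0066 m
mgh₁ = mgh₂ + ½mv² ⇒ v = √(2g(h₁−h₂)) = √(2·7.4·22.0066) = 18.0471 m/s = 64.97 km/h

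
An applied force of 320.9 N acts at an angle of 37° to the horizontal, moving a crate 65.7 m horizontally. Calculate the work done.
W = F·d·cosθ = (320.9)(65.7)cos(37°) = 16840 J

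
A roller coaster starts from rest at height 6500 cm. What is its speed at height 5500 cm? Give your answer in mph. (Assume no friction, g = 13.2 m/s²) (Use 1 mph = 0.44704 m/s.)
Convert to SI: h₁−h₂ = 10.0 m
mgh₁ = mgh₂ + ½mv² ⇒ v = √(2g(h₁−h₂)) = √(2·13.2·10.0) = 16.2481 m/s = 36.35 mph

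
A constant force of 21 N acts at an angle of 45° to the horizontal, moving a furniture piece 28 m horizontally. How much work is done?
W = F·d·cosθ = (21)(28)cos(45°) = 415.8 J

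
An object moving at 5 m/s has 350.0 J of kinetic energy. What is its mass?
m = 2·KE/v² = 2·350.0/(5)² = 28.0 kg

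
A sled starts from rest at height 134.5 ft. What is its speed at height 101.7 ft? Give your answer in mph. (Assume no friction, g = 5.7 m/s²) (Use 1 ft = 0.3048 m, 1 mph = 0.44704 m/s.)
Convert to SI: h₁−h₂ = 9.99744 m
mgh₁ = mgh₂ + ½mv² ⇒ v = √(2g(h₁−h₂)) = √(2·5.7·9.99744) = 10.6757 m/s = 23.88 mph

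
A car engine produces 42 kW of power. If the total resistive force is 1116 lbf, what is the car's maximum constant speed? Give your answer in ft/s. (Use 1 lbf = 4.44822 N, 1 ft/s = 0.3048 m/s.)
Convert to SI: F = 4964.21 N
P = Fv ⇒ v = P/F = 42000 W/4964.21 N = 8.46055 m/s = 27.76 ft/s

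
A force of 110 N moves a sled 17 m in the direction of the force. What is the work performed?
W = F·d = (110)(17) = 1870 J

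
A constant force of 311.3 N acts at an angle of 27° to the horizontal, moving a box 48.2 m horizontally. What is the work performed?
W = F·d·cosθ = (311.3)(48.2)cos(27°) = 13370 J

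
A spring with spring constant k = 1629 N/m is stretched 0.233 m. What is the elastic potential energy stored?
PE = ½kx² = ½(1629)(0.233)² = 44.22 J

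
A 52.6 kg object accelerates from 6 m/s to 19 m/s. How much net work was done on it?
W = ΔKE = ½m(v₂² − v₁²) = ½(52.6)(19² − 6²) = 8547.5 J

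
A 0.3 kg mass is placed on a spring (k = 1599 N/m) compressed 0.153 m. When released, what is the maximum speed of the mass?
½kx² = ½mv² ⇒ v = x√(k/m) = (0.153)√(1599/0.3) = 11.17 m/s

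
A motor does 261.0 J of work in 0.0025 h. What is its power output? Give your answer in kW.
Convert to SI: W = 261.0 J, t = 9.0 s
P = W/t = 261.0/9.0 = 29.0 W = 0.029 kW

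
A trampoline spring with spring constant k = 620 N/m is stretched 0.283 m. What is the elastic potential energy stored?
PE = ½kx² = ½(620)(0.283)² = 24.83 J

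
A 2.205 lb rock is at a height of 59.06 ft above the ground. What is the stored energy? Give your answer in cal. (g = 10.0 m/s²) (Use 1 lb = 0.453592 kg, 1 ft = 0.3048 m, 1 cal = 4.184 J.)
Convert to SI: m = 1.00017 kg, h = 18.0015 m
PE = mgh = (1.00017)(10.0)(18.0015) = 180.046 J = 43.03 cal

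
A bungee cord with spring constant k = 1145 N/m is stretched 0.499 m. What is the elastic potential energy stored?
PE = ½kx² = ½(1145)(0.499)² = 142.6 J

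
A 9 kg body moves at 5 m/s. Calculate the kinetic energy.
KE = ½mv² = ½(9)(5)² = 112.5 J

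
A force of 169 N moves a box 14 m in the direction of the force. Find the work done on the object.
W = F·d = (169)(14) = 2366 J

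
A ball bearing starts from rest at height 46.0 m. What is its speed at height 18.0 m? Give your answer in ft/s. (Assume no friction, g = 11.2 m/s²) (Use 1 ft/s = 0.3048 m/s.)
mgh₁ = mgh₂ + ½mv² ⇒ v = √(2g(h₁−h₂)) = √(2·11.2·28.0) = 25.044 m/s = 82.17 ft/s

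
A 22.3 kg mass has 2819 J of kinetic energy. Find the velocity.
v = √(2·KE/m) = √(2·2819/22.3) = 15.9 m/s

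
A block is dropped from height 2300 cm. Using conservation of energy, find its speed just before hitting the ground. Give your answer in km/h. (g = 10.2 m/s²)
Convert to SI: h = 23.0 m
mgh = ½mv² ⇒ v = √(2gh) = √(2·10.2·23.0) = 21.661 m/s = 77.98 km/h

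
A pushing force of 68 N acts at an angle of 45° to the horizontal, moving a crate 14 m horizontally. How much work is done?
W = F·d·cosθ = (68)(14)cos(45°) = 673.2 J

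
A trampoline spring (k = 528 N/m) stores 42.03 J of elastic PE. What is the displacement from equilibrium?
x = √(2·PE/k) = √(2·42.03/528) = 0.399 m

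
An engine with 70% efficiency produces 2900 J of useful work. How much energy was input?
W_in = W_out/η = 2900/0.7 = 4143 J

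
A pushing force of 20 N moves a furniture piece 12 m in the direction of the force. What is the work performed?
W = F·d = (20)(12) = 240.0 J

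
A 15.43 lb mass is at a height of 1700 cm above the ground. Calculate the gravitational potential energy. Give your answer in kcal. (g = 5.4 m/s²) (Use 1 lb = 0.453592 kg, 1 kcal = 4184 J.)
Convert to SI: m = 6.99892 kg, h = 17.0 m
PE = mgh = (6.99892)(5.4)(17.0) = 642.501 J = 0.1536 kcal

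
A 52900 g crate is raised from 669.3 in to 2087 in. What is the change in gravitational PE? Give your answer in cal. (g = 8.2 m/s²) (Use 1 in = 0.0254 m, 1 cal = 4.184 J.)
Convert to SI: m = 52.9 kg, Δh = 36.0096 m
ΔPE = mgΔh = (52.9)(8.2)(36.0096) = 15620.2 J = 3733 cal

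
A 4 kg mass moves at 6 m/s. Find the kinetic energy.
KE = ½mv² = ½(4)(6)² = 72.0 J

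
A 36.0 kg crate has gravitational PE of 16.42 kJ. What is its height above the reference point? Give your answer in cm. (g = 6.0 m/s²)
Convert to SI: m = 36.0 kg, PE = 16420.0 J
h = PE/(mg) = 16420.0/(36.0·6.0) = 76.0185 m = 7602 cm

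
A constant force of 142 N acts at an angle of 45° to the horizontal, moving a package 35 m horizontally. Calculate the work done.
W = F·d·cosθ = (142)(35)cos(45°) = 3514 J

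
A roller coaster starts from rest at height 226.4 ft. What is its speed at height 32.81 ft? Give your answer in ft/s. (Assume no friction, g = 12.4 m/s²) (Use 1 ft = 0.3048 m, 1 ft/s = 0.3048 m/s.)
Convert to SI: h₁−h₂ = 59.0062 m
mgh₁ = mgh₂ + ½mv² ⇒ v = √(2g(h₁−h₂)) = √(2·12.4·59.0062) = 38.2538 m/s = 125.5 ft/s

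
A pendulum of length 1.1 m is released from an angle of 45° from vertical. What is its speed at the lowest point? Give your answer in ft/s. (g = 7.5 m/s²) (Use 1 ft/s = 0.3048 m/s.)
h = L(1 − cosθ) = 1.1(1 − cos45°) = 0.322183 m
v = √(2gh) = √(2·7.5·0.322183) = 2.19835 m/s = 7.212 ft/s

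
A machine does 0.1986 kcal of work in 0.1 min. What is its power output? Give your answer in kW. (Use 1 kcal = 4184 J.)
Convert to SI: W = 830.942 J, t = 6.0 s
P = W/t = 830.942/6.0 = 138.49 W = 0.1385 kW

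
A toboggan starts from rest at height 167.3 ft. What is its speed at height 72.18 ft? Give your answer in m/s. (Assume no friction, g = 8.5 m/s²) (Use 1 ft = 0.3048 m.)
Convert to SI: h₁−h₂ = 28.9926 m
mgh₁ = mgh₂ + ½mv² ⇒ v = √(2g(h₁−h₂)) = √(2·8.5·28.9926) = 22.2 m/s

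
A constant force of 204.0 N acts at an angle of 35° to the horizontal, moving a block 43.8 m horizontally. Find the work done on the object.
W = F·d·cosθ = (204.0)(43.8)cos(35°) = 7319 J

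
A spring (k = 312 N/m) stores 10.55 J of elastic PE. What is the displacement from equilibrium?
x = √(2·PE/k) = √(2·10.55/312) = 0.2601 m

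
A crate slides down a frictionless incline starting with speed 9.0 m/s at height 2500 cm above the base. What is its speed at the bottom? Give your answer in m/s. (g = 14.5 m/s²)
Convert to SI: v₀ = 9.0 m/s, h = 25.0 m
½mv₀² + mgh = ½mv² ⇒ v = √(v₀² + 2gh) = √(9.0² + 2·14.5·25.0) = 28.39 m/s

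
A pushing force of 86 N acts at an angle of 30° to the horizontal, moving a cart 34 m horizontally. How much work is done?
W = F·d·cosθ = (86)(34)cos(30°) = 2532 J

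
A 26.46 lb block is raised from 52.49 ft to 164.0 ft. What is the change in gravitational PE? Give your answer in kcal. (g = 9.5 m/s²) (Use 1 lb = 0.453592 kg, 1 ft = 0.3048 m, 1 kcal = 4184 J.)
Convert to SI: m = 12.002 kg, Δh = 33.9882 m
ΔPE = mgΔh = (12.002)(9.5)(33.9882) = 3875.32 J = 0.9262 kcal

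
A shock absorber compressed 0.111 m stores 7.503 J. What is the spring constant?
k = 2·PE/x² = 2·7.503/(0.111)² = 1218 N/m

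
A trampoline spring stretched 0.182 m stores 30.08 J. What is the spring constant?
k = 2·PE/x² = 2·30.08/(0.182)² = 1816 N/m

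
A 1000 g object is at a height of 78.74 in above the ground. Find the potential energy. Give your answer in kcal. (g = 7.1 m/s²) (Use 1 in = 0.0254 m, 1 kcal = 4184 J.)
Convert to SI: m = 1.0 kg, h = 2.0 m
PE = mgh = (1.0)(7.1)(2.0) = 14.2 J = 0.003394 kcal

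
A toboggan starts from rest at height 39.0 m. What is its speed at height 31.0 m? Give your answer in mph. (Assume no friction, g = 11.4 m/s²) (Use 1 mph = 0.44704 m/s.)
mgh₁ = mgh₂ + ½mv² ⇒ v = √(2g(h₁−h₂)) = √(2·11.4·8.0) = 13.5056 m/s = 30.21 mph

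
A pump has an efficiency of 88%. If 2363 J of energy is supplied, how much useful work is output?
W_out = η·W_in = 0.88·2363 = 2079.44 J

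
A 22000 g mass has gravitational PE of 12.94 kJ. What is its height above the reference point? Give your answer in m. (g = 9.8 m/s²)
Convert to SI: m = 22.0 kg, PE = 12940.0 J
h = PE/(mg) = 12940.0/(22.0·9.8) = 60.02 m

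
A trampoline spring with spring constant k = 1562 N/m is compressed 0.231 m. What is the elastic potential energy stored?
PE = ½kx² = ½(1562)(0.231)² = 41.67 J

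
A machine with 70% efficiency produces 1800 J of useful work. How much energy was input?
W_in = W_out/η = 1800/0.7 = 2571 J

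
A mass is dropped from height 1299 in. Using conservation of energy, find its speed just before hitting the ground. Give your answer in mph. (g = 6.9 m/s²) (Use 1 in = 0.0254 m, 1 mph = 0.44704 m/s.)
Convert to SI: h = 32.9946 m
mgh = ½mv² ⇒ v = √(2gh) = √(2·6.9·32.9946) = 21.3384 m/s = 47.73 mph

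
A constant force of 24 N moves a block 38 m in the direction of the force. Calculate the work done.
W = F·d = (24)(38) = 912.0 J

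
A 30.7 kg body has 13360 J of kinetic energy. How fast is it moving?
v = √(2·KE/m) = √(2·13360/30.7) = 29.5 m/s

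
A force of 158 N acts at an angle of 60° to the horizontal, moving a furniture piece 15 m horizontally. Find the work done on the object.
W = F·d·cosθ = (158)(15)cos(60°) = 1185 J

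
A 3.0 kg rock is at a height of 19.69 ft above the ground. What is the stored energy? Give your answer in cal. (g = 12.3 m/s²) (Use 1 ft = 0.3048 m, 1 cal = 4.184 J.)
Convert to SI: m = 3.0 kg, h = 6.00151 m
PE = mgh = (3.0)(12.3)(6.00151) = 221.456 J = 52.93 cal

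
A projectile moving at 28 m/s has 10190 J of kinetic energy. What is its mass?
m = 2·KE/v² = 2·10190/(28)² = 25.99 kg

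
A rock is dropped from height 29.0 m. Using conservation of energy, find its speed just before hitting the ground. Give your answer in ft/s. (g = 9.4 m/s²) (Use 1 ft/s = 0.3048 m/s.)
mgh = ½mv² ⇒ v = √(2gh) = √(2·9.4·29.0) = 23.3495 m/s = 76.61 ft/s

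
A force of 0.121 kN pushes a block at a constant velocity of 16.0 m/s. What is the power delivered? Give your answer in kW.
Convert to SI: F = 121.0 N, v = 16.0 m/s
P = Fv = (121.0)(16.0) = 1936.0 W = 1.936 kW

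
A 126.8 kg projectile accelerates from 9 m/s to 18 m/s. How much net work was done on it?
W = ΔKE = ½m(v₂² − v₁²) = ½(126.8)(18² − 9²) = 15406.2 J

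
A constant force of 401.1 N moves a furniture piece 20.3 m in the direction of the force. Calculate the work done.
W = F·d = (401.1)(20.3) = 8142 J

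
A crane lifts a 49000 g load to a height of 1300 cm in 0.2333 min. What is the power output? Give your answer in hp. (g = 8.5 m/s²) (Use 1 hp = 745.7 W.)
Convert to SI: m = 49.0 kg, h = 13.0 m, t = 13.998 s
P = mgh/t = (49.0)(8.5)(13.0)/13.998 = 386.805 W = 0.5187 hp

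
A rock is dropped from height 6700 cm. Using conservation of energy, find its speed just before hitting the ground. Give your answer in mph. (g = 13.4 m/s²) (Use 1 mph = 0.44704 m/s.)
Convert to SI: h = 67.0 m
mgh = ½mv² ⇒ v = √(2gh) = √(2·13.4·67.0) = 42.3745 m/s = 94.79 mph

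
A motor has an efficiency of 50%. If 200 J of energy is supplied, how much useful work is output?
W_out = η·W_in = 0.5·200 = 100.0 J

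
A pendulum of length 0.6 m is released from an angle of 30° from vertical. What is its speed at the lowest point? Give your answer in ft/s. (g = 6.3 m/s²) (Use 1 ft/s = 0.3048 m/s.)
h = L(1 − cosθ) = 0.6(1 − cos30°) = 0.0803848 m
v = √(2gh) = √(2·6.3·0.0803848) = 1.0064 m/s = 3.302 ft/s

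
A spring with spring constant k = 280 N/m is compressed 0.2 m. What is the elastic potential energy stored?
PE = ½kx² = ½(280)(0.2)² = 5.6 J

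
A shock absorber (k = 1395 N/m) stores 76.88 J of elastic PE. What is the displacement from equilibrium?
x = √(2·PE/k) = √(2·76.88/1395) = 0.332 m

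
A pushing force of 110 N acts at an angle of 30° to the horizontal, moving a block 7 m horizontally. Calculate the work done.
W = F·d·cosθ = (110)(7)cos(30°) = 666.8 J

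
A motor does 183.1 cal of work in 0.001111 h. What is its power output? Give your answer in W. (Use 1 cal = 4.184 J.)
Convert to SI: W = 766.09 J, t = 3.9996 s
P = W/t = 766.09/3.9996 = 191.5 W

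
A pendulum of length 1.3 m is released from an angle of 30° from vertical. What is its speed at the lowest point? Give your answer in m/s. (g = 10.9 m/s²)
h = L(1 − cosθ) = 1.3(1 − cos30°) = 0.174167 m
v = √(2gh) = √(2·10.9·0.174167) = 1.949 m/s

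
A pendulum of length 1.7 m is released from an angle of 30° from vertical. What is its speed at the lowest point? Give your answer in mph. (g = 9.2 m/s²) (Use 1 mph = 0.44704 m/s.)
h = L(1 − cosθ) = 1.7(1 − cos30°) = 0.227757 m
v = √(2gh) = √(2·9.2·0.227757) = 2.04713 m/s = 4.579 mph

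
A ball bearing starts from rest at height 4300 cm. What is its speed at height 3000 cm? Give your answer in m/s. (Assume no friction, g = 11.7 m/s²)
Convert to SI: h₁−h₂ = 13.0 m
mgh₁ = mgh₂ + ½mv² ⇒ v = √(2g(h₁−h₂)) = √(2·11.7·13.0) = 17.44 m/s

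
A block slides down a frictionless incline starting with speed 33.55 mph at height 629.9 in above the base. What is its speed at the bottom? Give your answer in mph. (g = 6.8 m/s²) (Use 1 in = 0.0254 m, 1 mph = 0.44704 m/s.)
Convert to SI: v₀ = 14.9982 m/s, h = 15.9995 m
½mv₀² + mgh = ½mv² ⇒ v = √(v₀² + 2gh) = √(14.9982² + 2·6.8·15.9995) = 21.0366 m/s = 47.06 mph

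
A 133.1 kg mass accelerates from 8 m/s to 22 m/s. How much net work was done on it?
W = ΔKE = ½m(v₂² − v₁²) = ½(133.1)(22² − 8²) = 27951.0 J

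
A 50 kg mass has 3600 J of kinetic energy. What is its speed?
v = √(2·KE/m) = √(2·3600/50) = 12.0 m/s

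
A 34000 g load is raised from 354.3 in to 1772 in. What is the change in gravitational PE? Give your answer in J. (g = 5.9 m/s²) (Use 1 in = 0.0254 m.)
Convert to SI: m = 34.0 kg, Δh = 36.0096 m
ΔPE = mgΔh = (34.0)(5.9)(36.0096) = 7224 J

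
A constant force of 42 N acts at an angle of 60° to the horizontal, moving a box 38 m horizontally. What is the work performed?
W = F·d·cosθ = (42)(38)cos(60°) = 798.0 J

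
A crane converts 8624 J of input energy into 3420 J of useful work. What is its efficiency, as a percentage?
η = W_out/W_in = 3420/8624 = 39.66%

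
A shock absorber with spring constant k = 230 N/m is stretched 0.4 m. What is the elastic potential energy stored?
PE = ½kx² = ½(230)(0.4)² = 18.4 J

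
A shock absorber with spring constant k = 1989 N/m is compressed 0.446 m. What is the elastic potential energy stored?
PE = ½kx² = ½(1989)(0.446)² = 197.8 J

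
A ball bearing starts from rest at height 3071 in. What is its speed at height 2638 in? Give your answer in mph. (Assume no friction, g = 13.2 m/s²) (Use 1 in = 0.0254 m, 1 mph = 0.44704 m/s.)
Convert to SI: h₁−h₂ = 10.9982 m
mgh₁ = mgh₂ + ½mv² ⇒ v = √(2g(h₁−h₂)) = √(2·13.2·10.9982) = 17.0397 m/s = 38.12 mph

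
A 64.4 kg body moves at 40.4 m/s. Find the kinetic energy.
KE = ½mv² = ½(64.4)(40.4)² = 52560 J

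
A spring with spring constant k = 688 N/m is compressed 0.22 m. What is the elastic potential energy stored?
PE = ½kx² = ½(688)(0.22)² = 16.65 J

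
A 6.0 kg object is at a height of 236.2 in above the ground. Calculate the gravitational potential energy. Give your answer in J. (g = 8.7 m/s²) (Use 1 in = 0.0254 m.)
Convert to SI: m = 6.0 kg, h = 5.99948 m
PE = mgh = (6.0)(8.7)(5.99948) = 313.2 J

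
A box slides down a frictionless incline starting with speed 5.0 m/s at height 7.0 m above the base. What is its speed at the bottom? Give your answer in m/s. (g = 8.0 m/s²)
½mv₀² + mgh = ½mv² ⇒ v = √(v₀² + 2gh) = √(5.0² + 2·8.0·7.0) = 11.7 m/s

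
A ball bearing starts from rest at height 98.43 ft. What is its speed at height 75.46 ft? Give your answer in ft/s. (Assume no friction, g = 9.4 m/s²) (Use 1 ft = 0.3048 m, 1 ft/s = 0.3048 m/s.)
Convert to SI: h₁−h₂ = 7.00126 m
mgh₁ = mgh₂ + ½mv² ⇒ v = √(2g(h₁−h₂)) = √(2·9.4·7.00126) = 11.4727 m/s = 37.64 ft/s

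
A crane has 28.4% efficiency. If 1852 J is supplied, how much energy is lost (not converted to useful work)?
W_lost = W_in(1 − η) = 1852·(1 − 0.284) = 1326 J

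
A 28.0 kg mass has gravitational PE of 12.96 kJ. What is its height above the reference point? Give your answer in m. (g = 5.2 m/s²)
Convert to SI: m = 28.0 kg, PE = 12960.0 J
h = PE/(mg) = 12960.0/(28.0·5.2) = 89.01 m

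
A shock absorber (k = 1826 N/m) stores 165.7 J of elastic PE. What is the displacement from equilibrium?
x = √(2·PE/k) = √(2·165.7/1826) = 0.426 m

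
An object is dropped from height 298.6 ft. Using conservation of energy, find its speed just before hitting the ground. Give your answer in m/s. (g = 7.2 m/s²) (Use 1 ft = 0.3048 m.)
Convert to SI: h = 91.0133 m
mgh = ½mv² ⇒ v = √(2gh) = √(2·7.2·91.0133) = 36.2 m/s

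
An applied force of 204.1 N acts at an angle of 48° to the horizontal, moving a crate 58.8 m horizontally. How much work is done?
W = F·d·cosθ = (204.1)(58.8)cos(48°) = 8030 J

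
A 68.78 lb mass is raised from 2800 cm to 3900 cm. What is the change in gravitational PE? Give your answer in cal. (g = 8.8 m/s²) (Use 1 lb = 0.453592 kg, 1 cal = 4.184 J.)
Convert to SI: m = 31.1981 kg, Δh = 11.0 m
ΔPE = mgΔh = (31.1981)(8.8)(11.0) = 3019.97 J = 721.8 cal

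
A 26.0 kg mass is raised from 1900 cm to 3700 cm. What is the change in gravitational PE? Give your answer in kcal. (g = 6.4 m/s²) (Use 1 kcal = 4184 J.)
Convert to SI: m = 26.0 kg, Δh = 18.0 m
ΔPE = mgΔh = (26.0)(6.4)(18.0) = 2995.2 J = 0.7159 kcal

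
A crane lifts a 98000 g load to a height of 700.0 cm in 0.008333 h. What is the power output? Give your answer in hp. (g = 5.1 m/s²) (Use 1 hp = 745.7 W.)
Convert to SI: m = 98.0 kg, h = 7.0 m, t = 29.9988 s
P = mgh/t = (98.0)(5.1)(7.0)/29.9988 = 116.625 W = 0.1564 hp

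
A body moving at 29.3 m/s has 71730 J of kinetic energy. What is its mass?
m = 2·KE/v² = 2·71730/(29.3)² = 167.1 kg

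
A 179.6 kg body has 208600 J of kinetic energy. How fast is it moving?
v = √(2·KE/m) = √(2·208600/179.6) = 48.2 m/s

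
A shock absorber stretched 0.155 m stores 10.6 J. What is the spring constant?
k = 2·PE/x² = 2·10.6/(0.155)² = 882.4 N/m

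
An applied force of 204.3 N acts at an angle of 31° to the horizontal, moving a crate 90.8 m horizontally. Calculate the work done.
W = F·d·cosθ = (204.3)(90.8)cos(31°) = 15900 J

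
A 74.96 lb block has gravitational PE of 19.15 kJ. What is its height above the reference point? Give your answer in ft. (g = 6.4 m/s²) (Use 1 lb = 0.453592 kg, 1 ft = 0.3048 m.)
Convert to SI: m = 34.0013 kg, PE = 19150.0 J
h = PE/(mg) = 19150.0/(34.0013·6.4) = 88.0023 m = 288.7 ft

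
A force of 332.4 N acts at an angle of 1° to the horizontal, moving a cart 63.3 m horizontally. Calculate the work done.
W = F·d·cosθ = (332.4)(63.3)cos(1°) = 21040 J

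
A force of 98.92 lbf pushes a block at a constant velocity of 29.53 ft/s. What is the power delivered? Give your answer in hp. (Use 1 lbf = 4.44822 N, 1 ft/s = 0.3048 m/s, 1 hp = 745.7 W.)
Convert to SI: F = 440.018 N, v = 9.00074 m/s
P = Fv = (440.018)(9.00074) = 3960.49 W = 5.311 hp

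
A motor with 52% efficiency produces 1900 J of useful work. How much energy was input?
W_in = W_out/η = 1900/0.52 = 3654 J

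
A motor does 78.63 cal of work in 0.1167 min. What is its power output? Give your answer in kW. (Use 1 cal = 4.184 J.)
Convert to SI: W = 328.988 J, t = 7.002 s
P = W/t = 328.988/7.002 = 46.9849 W = 0.04698 kW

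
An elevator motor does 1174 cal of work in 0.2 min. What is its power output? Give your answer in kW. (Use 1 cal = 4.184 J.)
Convert to SI: W = 4912.02 J, t = 12.0 s
P = W/t = 4912.02/12.0 = 409.335 W = 0.4093 kW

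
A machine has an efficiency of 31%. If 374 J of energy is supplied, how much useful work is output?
W_out = η·W_in = 0.31·374 = 115.94 J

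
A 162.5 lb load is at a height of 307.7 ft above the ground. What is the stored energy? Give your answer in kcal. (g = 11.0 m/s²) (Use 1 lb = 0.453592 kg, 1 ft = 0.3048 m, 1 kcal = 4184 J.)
Convert to SI: m = 73.7087 kg, h = 93.787 m
PE = mgh = (73.7087)(11.0)(93.787) = 76042.1 J = 18.17 kcal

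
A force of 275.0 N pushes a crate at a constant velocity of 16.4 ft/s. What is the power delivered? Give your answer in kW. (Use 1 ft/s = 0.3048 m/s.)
Convert to SI: F = 275.0 N, v = 4.99872 m/s
P = Fv = (275.0)(4.99872) = 1374.65 W = 1.375 kW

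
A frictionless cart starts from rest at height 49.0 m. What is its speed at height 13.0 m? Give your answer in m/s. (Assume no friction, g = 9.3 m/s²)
mgh₁ = mgh₂ + ½mv² ⇒ v = √(2g(h₁−h₂)) = √(2·9.3·36.0) = 25.88 m/s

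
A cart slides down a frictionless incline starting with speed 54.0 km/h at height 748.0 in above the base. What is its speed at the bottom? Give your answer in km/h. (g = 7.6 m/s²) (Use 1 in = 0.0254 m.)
Convert to SI: v₀ = 15.0 m/s, h = 18.9992 m
½mv₀² + mgh = ½mv² ⇒ v = √(v₀² + 2gh) = √(15.0² + 2·7.6·18.9992) = 22.6669 m/s = 81.6 km/h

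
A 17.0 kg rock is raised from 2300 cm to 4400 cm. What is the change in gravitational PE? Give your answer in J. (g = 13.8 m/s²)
Convert to SI: m = 17.0 kg, Δh = 21.0 m
ΔPE = mgΔh = (17.0)(13.8)(21.0) = 4927 J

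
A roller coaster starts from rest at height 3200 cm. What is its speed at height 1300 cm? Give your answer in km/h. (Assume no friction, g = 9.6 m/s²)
Convert to SI: h₁−h₂ = 19.0 m
mgh₁ = mgh₂ + ½mv² ⇒ v = √(2g(h₁−h₂)) = √(2·9.6·19.0) = 19.0997 m/s = 68.76 km/h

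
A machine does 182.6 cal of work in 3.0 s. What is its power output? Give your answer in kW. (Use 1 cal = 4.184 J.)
Convert to SI: W = 763.998 J, t = 3.0 s
P = W/t = 763.998/3.0 = 254.666 W = 0.2547 kW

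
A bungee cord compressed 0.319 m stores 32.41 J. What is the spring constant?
k = 2·PE/x² = 2·32.41/(0.319)² = 637.0 N/m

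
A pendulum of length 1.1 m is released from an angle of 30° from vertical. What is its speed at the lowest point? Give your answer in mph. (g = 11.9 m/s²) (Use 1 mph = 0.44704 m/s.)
h = L(1 − cosθ) = 1.1(1 − cos30°) = 0.147372 m
v = √(2gh) = √(2·11.9·0.147372) = 1.87282 m/s = 4.189 mph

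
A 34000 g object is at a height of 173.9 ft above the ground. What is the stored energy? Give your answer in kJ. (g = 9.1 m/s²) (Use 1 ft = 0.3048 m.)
Convert to SI: m = 34.0 kg, h = 53.0047 m
PE = mgh = (34.0)(9.1)(53.0047) = 16399.7 J = 16.4 kJ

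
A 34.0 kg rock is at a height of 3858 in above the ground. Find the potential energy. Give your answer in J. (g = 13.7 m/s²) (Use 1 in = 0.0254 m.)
Convert to SI: m = 34.0 kg, h = 97.9932 m
PE = mgh = (34.0)(13.7)(97.9932) = 45650 J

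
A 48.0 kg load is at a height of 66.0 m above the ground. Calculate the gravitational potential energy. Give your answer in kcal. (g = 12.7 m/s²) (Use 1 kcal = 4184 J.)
PE = mgh = (48.0)(12.7)(66.0) = 40233.6 J = 9.616 kcal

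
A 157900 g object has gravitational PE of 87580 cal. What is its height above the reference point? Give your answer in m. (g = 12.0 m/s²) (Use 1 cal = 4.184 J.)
Convert to SI: m = 157.9 kg, PE = 366435 J
h = PE/(mg) = 366435/(157.9·12.0) = 193.4 m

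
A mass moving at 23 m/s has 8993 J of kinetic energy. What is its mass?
m = 2·KE/v² = 2·8993/(23)² = 34.0 kg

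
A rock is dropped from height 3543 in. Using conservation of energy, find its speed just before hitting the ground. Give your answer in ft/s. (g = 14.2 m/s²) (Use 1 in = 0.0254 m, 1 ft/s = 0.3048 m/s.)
Convert to SI: h = 89.9922 m
mgh = ½mv² ⇒ v = √(2gh) = √(2·14.2·89.9922) = 50.5547 m/s = 165.9 ft/s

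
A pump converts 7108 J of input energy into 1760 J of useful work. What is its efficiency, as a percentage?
η = W_out/W_in = 1760/7108 = 24.76%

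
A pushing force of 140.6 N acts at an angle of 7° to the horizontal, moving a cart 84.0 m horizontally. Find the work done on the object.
W = F·d·cosθ = (140.6)(84.0)cos(7°) = 11720 J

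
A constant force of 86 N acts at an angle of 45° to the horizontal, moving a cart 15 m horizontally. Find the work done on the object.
W = F·d·cosθ = (86)(15)cos(45°) = 912.2 J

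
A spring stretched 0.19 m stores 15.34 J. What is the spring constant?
k = 2·PE/x² = 2·15.34/(0.19)² = 849.9 N/m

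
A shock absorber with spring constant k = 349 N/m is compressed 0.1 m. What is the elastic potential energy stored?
PE = ½kx² = ½(349)(0.1)² = 1.745 J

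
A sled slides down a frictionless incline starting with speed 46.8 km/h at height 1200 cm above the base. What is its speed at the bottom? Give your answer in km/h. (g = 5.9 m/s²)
Convert to SI: v₀ = 13.0 m/s, h = 12.0 m
½mv₀² + mgh = ½mv² ⇒ v = √(v₀² + 2gh) = √(13.0² + 2·5.9·12.0) = 17.6238 m/s = 63.45 km/h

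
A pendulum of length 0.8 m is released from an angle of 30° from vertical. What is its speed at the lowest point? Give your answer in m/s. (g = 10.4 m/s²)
h = L(1 − cosθ) = 0.8(1 − cos30°) = 0.10718 m
v = √(2gh) = √(2·10.4·0.10718) = 1.493 m/s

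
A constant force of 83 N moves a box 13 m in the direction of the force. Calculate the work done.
W = F·d = (83)(13) = 1079 J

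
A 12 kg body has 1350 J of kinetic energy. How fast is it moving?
v = √(2·KE/m) = √(2·1350/12) = 15.0 m/s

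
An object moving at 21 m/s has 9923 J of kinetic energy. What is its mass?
m = 2·KE/v² = 2·9923/(21)² = 45.0 kg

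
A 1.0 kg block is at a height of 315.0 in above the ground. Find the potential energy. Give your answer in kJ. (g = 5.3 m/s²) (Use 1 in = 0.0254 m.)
Convert to SI: m = 1.0 kg, h = 8.001 m
PE = mgh = (1.0)(5.3)(8.001) = 42.4053 J = 0.04241 kJ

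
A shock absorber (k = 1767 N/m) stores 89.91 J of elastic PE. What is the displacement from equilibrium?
x = √(2·PE/k) = √(2·89.91/1767) = 0.319 m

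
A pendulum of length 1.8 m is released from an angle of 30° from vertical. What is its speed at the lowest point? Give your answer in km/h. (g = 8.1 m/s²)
h = L(1 − cosθ) = 1.8(1 − cos30°) = 0.241154 m
v = √(2gh) = √(2·8.1·0.241154) = 1.97654 m/s = 7.116 km/h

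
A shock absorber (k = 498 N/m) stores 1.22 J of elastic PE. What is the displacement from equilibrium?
x = √(2·PE/k) = √(2·1.22/498) = 0.07 m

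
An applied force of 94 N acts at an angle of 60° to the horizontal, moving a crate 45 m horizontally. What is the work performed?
W = F·d·cosθ = (94)(45)cos(60°) = 2115 J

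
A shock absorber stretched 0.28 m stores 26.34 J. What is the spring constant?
k = 2·PE/x² = 2·26.34/(0.28)² = 671.9 N/m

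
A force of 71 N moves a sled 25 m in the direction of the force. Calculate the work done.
W = F·d = (71)(25) = 1775 J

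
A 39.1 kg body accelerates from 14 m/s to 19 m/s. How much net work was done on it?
W = ΔKE = ½m(v₂² − v₁²) = ½(39.1)(19² − 14²) = 3225.75 J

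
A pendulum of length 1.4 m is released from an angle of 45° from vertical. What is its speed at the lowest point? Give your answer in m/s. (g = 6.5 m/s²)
h = L(1 − cosθ) = 1.4(1 − cos45°) = 0.410051 m
v = √(2gh) = √(2·6.5·0.410051) = 2.309 m/s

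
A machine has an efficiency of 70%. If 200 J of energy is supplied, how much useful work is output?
W_out = η·W_in = 0.7·200 = 140.0 J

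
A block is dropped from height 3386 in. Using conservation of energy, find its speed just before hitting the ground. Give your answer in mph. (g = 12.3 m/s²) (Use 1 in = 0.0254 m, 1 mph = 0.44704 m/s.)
Convert to SI: h = 86.0044 m
mgh = ½mv² ⇒ v = √(2gh) = √(2·12.3·86.0044) = 45.9968 m/s = 102.9 mph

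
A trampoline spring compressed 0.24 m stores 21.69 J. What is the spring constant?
k = 2·PE/x² = 2·21.69/(0.24)² = 753.1 N/m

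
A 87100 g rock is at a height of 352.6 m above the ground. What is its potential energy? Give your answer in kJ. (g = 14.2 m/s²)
Convert to SI: m = 87.1 kg, h = 352.6 m
PE = mgh = (87.1)(14.2)(352.6) = 436103 J = 436.1 kJ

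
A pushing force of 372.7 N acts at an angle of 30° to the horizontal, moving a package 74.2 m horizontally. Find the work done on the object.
W = F·d·cosθ = (372.7)(74.2)cos(30°) = 23950 J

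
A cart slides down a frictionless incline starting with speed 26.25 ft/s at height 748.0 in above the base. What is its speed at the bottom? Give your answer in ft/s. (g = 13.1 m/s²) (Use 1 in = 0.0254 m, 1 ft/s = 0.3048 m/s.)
Convert to SI: v₀ = 8.001 m/s, h = 18.9992 m
½mv₀² + mgh = ½mv² ⇒ v = √(v₀² + 2gh) = √(8.001² + 2·13.1·18.9992) = 23.7022 m/s = 77.76 ft/s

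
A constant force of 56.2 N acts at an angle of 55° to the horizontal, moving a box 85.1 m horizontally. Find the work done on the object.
W = F·d·cosθ = (56.2)(85.1)cos(55°) = 2743 J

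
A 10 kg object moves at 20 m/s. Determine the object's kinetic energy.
KE = ½mv² = ½(10)(20)² = 2000.0 J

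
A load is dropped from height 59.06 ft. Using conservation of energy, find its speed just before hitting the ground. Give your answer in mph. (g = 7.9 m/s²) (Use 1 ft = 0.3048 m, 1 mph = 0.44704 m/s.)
Convert to SI: h = 18.0015 m
mgh = ½mv² ⇒ v = √(2gh) = √(2·7.9·18.0015) = 16.8649 m/s = 37.73 mph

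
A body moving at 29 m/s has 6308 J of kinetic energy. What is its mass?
m = 2·KE/v² = 2·6308/(29)² = 15.0 kg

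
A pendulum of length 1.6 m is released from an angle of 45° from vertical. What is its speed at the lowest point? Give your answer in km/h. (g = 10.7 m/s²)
h = L(1 − cosθ) = 1.6(1 − cos45°) = 0.468629 m
v = √(2gh) = √(2·10.7·0.468629) = 3.16681 m/s = 11.4 km/h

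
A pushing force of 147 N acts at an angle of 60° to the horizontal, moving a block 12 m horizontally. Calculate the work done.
W = F·d·cosθ = (147)(12)cos(60°) = 882.0 J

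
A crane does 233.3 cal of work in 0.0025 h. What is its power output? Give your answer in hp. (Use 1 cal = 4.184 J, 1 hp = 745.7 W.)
Convert to SI: W = 976.127 J, t = 9.0 s
P = W/t = 976.127/9.0 = 108.459 W = 0.1454 hp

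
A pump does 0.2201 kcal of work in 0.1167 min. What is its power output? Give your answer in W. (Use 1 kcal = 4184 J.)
Convert to SI: W = 920.898 J, t = 7.002 s
P = W/t = 920.898/7.002 = 131.5 W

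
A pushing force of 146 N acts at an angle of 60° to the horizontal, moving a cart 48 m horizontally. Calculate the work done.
W = F·d·cosθ = (146)(48)cos(60°) = 3504 J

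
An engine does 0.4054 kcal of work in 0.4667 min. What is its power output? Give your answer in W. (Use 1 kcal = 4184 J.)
Convert to SI: W = 1696.19 J, t = 28.002 s
P = W/t = 1696.19/28.002 = 60.57 W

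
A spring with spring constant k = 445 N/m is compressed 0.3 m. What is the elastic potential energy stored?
PE = ½kx² = ½(445)(0.3)² = 20.03 J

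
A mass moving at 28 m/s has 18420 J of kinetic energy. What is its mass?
m = 2·KE/v² = 2·18420/(28)² = 46.99 kg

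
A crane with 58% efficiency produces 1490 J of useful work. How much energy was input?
W_in = W_out/η = 1490/0.58 = 2569 J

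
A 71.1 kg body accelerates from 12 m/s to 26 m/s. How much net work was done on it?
W = ΔKE = ½m(v₂² − v₁²) = ½(71.1)(26² − 12²) = 18912.6 J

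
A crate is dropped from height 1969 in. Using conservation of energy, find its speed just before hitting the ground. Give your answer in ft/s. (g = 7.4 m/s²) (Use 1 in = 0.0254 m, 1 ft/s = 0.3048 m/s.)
Convert to SI: h = 50.0126 m
mgh = ½mv² ⇒ v = √(2gh) = √(2·7.4·50.0126) = 27.2064 m/s = 89.26 ft/s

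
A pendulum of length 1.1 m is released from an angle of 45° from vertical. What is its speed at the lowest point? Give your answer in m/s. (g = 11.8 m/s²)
h = L(1 − cosθ) = 1.1(1 − cos45°) = 0.322183 m
v = √(2gh) = √(2·11.8·0.322183) = 2.757 m/s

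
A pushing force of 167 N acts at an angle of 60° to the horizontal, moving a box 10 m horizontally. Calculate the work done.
W = F·d·cosθ = (167)(10)cos(60°) = 835.0 J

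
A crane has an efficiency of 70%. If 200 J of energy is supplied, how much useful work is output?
W_out = η·W_in = 0.7·200 = 140.0 J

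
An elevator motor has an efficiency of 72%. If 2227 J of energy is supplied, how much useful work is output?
W_out = η·W_in = 0.72·2227 = 1603.44 J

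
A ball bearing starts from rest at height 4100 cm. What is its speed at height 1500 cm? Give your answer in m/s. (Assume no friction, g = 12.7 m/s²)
Convert to SI: h₁−h₂ = 26.0 m
mgh₁ = mgh₂ + ½mv² ⇒ v = √(2g(h₁−h₂)) = √(2·12.7·26.0) = 25.7 m/s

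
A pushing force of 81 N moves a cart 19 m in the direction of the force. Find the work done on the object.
W = F·d = (81)(19) = 1539 J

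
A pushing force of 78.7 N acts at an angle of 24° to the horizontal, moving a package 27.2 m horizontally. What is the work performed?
W = F·d·cosθ = (78.7)(27.2)cos(24°) = 1956 J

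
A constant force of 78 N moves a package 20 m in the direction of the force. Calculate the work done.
W = F·d = (78)(20) = 1560 J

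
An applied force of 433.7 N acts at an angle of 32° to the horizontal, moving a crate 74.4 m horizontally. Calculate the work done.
W = F·d·cosθ = (433.7)(74.4)cos(32°) = 27360 J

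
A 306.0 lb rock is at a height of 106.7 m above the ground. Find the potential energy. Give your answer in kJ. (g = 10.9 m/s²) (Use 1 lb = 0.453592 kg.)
Convert to SI: m = 138.799 kg, h = 106.7 m
PE = mgh = (138.799)(10.9)(106.7) = 161428 J = 161.4 kJ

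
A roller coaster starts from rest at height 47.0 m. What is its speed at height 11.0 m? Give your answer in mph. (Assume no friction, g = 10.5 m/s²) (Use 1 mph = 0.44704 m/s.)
mgh₁ = mgh₂ + ½mv² ⇒ v = √(2g(h₁−h₂)) = √(2·10.5·36.0) = 27.4955 m/s = 61.51 mph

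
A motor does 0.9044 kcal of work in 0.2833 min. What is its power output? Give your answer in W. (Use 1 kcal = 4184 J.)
Convert to SI: W = 3784.01 J, t = 16.998 s
P = W/t = 3784.01/16.998 = 222.6 W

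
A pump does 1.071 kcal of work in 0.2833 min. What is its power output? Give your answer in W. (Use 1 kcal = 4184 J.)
Convert to SI: W = 4481.06 J, t = 16.998 s
P = W/t = 4481.06/16.998 = 263.6 W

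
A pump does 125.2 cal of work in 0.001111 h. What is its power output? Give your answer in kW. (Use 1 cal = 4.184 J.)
Convert to SI: W = 523.837 J, t = 3.9996 s
P = W/t = 523.837/3.9996 = 130.972 W = 0.131 kW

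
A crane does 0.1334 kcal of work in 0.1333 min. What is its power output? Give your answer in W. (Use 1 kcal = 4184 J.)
Convert to SI: W = 558.146 J, t = 7.998 s
P = W/t = 558.146/7.998 = 69.79 W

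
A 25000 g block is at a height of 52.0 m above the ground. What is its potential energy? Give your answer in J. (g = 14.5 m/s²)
Convert to SI: m = 25.0 kg, h = 52.0 m
PE = mgh = (25.0)(14.5)(52.0) = 18850 J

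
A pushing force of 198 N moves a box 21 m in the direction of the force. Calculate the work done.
W = F·d = (198)(21) = 4158 J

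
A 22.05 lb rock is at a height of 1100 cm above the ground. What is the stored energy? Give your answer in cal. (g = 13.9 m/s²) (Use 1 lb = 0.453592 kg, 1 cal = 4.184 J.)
Convert to SI: m = 10.0017 kg, h = 11.0 m
PE = mgh = (10.0017)(13.9)(11.0) = 1529.26 J = 365.5 cal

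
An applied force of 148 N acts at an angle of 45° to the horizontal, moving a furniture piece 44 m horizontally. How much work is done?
W = F·d·cosθ = (148)(44)cos(45°) = 4605 J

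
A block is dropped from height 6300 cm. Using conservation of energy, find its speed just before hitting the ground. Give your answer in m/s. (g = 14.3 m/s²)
Convert to SI: h = 63.0 m
mgh = ½mv² ⇒ v = √(2gh) = √(2·14.3·63.0) = 42.45 m/s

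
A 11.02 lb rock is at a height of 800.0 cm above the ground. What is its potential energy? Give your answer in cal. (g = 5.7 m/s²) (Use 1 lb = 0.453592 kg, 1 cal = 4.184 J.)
Convert to SI: m = 4.99858 kg, h = 8.0 m
PE = mgh = (4.99858)(5.7)(8.0) = 227.935 J = 54.48 cal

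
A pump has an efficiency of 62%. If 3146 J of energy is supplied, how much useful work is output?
W_out = η·W_in = 0.62·3146 = 1950.52 J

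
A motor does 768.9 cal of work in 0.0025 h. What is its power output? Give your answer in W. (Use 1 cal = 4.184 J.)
Convert to SI: W = 3217.08 J, t = 9.0 s
P = W/t = 3217.08/9.0 = 357.5 W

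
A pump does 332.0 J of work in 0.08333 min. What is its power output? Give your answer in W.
Convert to SI: W = 332.0 J, t = 4.9998 s
P = W/t = 332.0/4.9998 = 66.4 W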